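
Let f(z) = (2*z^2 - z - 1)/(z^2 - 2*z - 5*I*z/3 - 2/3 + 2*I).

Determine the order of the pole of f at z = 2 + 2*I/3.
Factor the denominator:
  z^2 - 2*z - 5*I*z/3 - 2/3 + 2*I = (z - 2 - 2*I/3)*(z - I)

The numerator P(z) = 2*z^2 - z - 1 has P(2 + 2*I/3) = 37/9 + 14*I/3 ≠ 0, so no factor of (z - 2 - 2*I/3) cancels.
Near z = 2 + 2*I/3 we can therefore write f(z) = g(z)/(z - 2 - 2*I/3) with g analytic at 2 + 2*I/3 and g(2 + 2*I/3) ≠ 0 (g is the numerator divided by the remaining denominator factors).

Hence z = 2 + 2*I/3 is a pole of order 1.

Final answer: 1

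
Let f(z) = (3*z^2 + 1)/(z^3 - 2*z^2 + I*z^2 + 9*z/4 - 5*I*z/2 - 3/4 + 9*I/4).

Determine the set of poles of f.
{-3*I/2, 1 - I/2, 1 + I}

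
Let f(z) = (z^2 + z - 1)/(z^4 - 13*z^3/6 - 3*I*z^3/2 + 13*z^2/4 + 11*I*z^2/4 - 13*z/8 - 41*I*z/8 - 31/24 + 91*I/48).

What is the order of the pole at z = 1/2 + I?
3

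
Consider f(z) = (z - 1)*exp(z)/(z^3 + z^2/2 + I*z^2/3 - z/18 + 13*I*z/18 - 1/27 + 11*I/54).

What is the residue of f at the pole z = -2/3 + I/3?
(-54/85 - 192*I/85)*exp(-2/3 + I/3)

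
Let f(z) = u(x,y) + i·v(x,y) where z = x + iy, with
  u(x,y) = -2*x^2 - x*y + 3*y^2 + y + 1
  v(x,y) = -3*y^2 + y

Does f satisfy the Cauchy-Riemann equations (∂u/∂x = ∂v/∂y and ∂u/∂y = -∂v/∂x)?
∂u/∂x = -4*x - y
∂v/∂y = 1 - 6*y
∂u/∂y = -x + 6*y + 1
∂v/∂x = 0
∂u/∂x ≠ ∂v/∂y and ∂u/∂y ≠ -∂v/∂x; the Cauchy-Riemann equations are not satisfied, so f is not analytic.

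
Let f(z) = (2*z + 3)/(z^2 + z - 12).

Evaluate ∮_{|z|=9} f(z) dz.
4*I*pi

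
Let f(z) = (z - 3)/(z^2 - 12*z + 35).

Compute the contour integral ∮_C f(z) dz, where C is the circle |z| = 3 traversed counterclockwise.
0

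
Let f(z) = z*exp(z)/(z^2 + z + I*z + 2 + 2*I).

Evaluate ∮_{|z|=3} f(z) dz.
By the residue theorem, ∮_C f(z) dz = 2πi · (sum of the residues of f at the poles inside |z| = 3).

The denominator factors as (z + 2*I)*(z + 1 - I), so the singularities of f are simple poles at z = -2*I, z = -1 + I.
  |-2*I|² = 4 < 9 = 3², so this pole is inside the contour.
  |-1 + I|² = 2 < 9 = 3², so this pole is inside the contour.

With P(z) = z*exp(z) and Q(z) = z^2 + z + I*z + 2 + 2*I, each pole is simple, so Res(f, z₀) = P(z₀)/Q'(z₀) with Q'(z) = 2*z + 1 + I.
  Res(f, -2*I) = P(-2*I)/Q'(-2*I) = (-2*I*exp(-2*I))/(1 - 3*I) = (3/5 - I/5)*exp(-2*I)
  Res(f, -1 + I) = P(-1 + I)/Q'(-1 + I) = ((-1 + I)*exp(-1 + I))/(-1 + 3*I) = (2/5 + I/5)*exp(-1 + I)

Sum of residues inside C: (3/5 - I/5)*exp(-2*I) + (2/5 + I/5)*exp(-1 + I)
∮_C f(z) dz = 2πi · ((3/5 - I/5)*exp(-2*I) + (2/5 + I/5)*exp(-1 + I)) = pi*(2/5 + 6*I/5)*exp(-2*I) + pi*(-2/5 + 4*I/5)*exp(-1 + I)

Final answer: pi*(2/5 + 6*I/5)*exp(-2*I) + pi*(-2/5 + 4*I/5)*exp(-1 + I)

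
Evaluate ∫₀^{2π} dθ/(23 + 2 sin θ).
2*sqrt(21)*pi/105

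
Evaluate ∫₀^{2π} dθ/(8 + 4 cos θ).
Let J = ∫₀^{2π} dθ/(8 + 4 cos θ).
Put z = e^{iθ}: then cos θ = (z + 1/z)/2, dθ = dz/(iz), and z runs once counterclockwise around |z| = 1:
  J = ∮_{|z|=1} 1/(8 + 4*(z + 1/z)/2) · dz/(iz) = (2/i) ∮_{|z|=1} dz/(4*z^2 + 16*z + 4).
The roots of 4*z^2 + 16*z + 4 are z = (-8 ± sqrt(8^2 - 4^2))/4, with sqrt(48) = 4*sqrt(3); their product is 1, so only z₊ = -2 + sqrt(3) lies inside the unit circle (z₋ = -2 - sqrt(3) lies outside).
z₊ is a simple zero of q(z) = 4*z^2 + 16*z + 4, so Res(1/q, z₊) = 1/q'(z₊) with q'(z) = 8*z + 16; and q'(z₊) = 4*(z₊ - z₋) = 8*sqrt(3).
Therefore J = (2/i) · 2πi · 1/(8*sqrt(3)) = 2*pi/(4*sqrt(3)) = sqrt(3)*pi/6

Final answer: sqrt(3)*pi/6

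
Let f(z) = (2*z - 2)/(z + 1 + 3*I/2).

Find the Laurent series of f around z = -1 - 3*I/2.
(-4 - 3*I)/(z + 1 + 3*I/2) + 2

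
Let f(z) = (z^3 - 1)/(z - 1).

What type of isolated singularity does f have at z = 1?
The numerator vanishes at z = 1 ((1)^3 = 1), so it is divisible by z - 1:
  z^3 - 1 = (z - 1)*(z^2 + z + 1)
Hence for z ≠ 1, f(z) = z^2 + z + 1, a polynomial, and lim_{z→1} f(z) = 3 is finite.
So the singularity is removable.

Final answer: removable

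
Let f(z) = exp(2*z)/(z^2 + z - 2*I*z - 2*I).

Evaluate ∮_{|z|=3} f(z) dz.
pi*(4/5 + 2*I/5)*exp(4*I) + pi*(-4/5 - 2*I/5)*exp(-2)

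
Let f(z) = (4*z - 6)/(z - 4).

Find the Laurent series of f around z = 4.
Put w = z - (4), i.e. z = w + 4. The denominator is w, so it suffices to rewrite the numerator in powers of w.

P(z) = 4*z - 6
P(w + 4) = 10 + 4*w

Dividing each term by w:
  f = 10/w + 4

Substituting back w = z - 4:
  f(z) = 10/(z - 4) + 4

The series is finite because the numerator is a polynomial; the negative powers form the principal part, and the coefficient of 1/(z - 4) gives Res(f, 4) = 10.

Final answer: 10/(z - 4) + 4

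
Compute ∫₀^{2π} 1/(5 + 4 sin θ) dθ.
Call the integral J. The integrand is 2π-periodic and we integrate over a full period, so shifting θ does not change the value (θ → θ + π/2 turns sin θ into cos θ). Hence
  J = ∫₀^{2π} dθ/(5 + 4 cos θ).
Put z = e^{iθ}: then cos θ = (z + 1/z)/2, dθ = dz/(iz), and z runs once counterclockwise around |z| = 1:
  J = ∮_{|z|=1} 1/(5 + 4*(z + 1/z)/2) · dz/(iz) = (2/i) ∮_{|z|=1} dz/(4*z^2 + 10*z + 4).
The roots of 4*z^2 + 10*z + 4 are z = (-5 ± sqrt(5^2 - 4^2))/4, with sqrt(9) = 3; their product is 1, so only z₊ = -1/2 lies inside the unit circle (z₋ = -2 lies outside).
z₊ is a simple zero of q(z) = 4*z^2 + 10*z + 4, so Res(1/q, z₊) = 1/q'(z₊) with q'(z) = 8*z + 10; and q'(z₊) = 4*(z₊ - z₋) = 6.
Therefore J = (2/i) · 2πi · 1/(6) = 2*pi/(3) = 2*pi/3

Final answer: 2*pi/3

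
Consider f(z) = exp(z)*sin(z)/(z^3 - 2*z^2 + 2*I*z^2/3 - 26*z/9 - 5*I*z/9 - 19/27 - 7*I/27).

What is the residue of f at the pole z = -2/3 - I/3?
(-9/22 + 9*I/22)*exp(-2/3 - I/3)*sin(2/3 + I/3)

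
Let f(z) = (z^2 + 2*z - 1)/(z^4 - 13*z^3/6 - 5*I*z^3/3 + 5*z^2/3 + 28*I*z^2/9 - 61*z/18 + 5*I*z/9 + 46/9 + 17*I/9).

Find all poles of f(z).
The singularities of f are the zeros of the denominator. Factoring,
  z^4 - 13*z^3/6 - 5*I*z^3/3 + 5*z^2/3 + 28*I*z^2/9 - 61*z/18 + 5*I*z/9 + 46/9 + 17*I/9 = (z - 2*I)*(z + 1/2 + I)*(z - 2/3 - I)*(z - 2 + I/3)
so the candidates are z = 2*I, z = -1/2 - I, z = 2/3 + I, z = 2 - I/3.

Check the numerator P(z) = z^2 + 2*z - 1 at each one:
  P(2*I) = -5 + 4*I ≠ 0, so z = 2*I is a (simple) pole.
  P(-1/2 - I) = -11/4 - I ≠ 0, so z = -1/2 - I is a (simple) pole.
  P(2/3 + I) = -2/9 + 10*I/3 ≠ 0, so z = 2/3 + I is a (simple) pole.
  P(2 - I/3) = 62/9 - 2*I ≠ 0, so z = 2 - I/3 is a (simple) pole.

Poles of f: {-1/2 - I, 2*I, 2/3 + I, 2 - I/3}

Final answer: {-1/2 - I, 2*I, 2/3 + I, 2 - I/3}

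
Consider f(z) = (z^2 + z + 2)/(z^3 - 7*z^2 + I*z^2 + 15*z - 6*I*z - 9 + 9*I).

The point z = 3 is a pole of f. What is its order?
Factor the denominator:
  z^3 - 7*z^2 + I*z^2 + 15*z - 6*I*z - 9 + 9*I = (z - 3)^2*(z - 1 + I)

The numerator P(z) = z^2 + z + 2 has P(3) = 14 ≠ 0, so no factor of (z - 3) cancels.
Near z = 3 we can therefore write f(z) = g(z)/(z - 3)^2 with g analytic at 3 and g(3) ≠ 0 (g is the numerator divided by the remaining denominator factors).

Hence z = 3 is a pole of order 2.

Final answer: 2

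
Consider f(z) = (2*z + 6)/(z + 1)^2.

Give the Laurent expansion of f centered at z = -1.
4/(z + 1)^2 + 2/(z + 1)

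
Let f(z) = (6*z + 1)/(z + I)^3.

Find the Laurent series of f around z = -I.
Put w = z - (-I), i.e. z = w - I. The denominator is w^3, so it suffices to rewrite the numerator in powers of w.

P(z) = 6*z + 1
P(w - I) = 1 - 6*I + 6*w

Dividing each term by w^3:
  f = (1 - 6*I)/w^3 + 6/w^2

Substituting back w = z + I:
  f(z) = (1 - 6*I)/(z + I)^3 + 6/(z + I)^2

The series is finite because the numerator is a polynomial; the negative powers form the principal part.

Final answer: (1 - 6*I)/(z + I)^3 + 6/(z + I)^2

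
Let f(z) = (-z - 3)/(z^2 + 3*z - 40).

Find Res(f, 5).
Write f(z) = P(z)/Q(z) with P(z) = -z - 3 and Q(z) = z^2 + 3*z - 40.
The denominator factors as Q(z) = (z + 8)*(z - 5), so z = 5 is a simple zero of Q and P is analytic there; z = 5 is therefore a simple pole and
  Res(f, z₀) = P(z₀)/Q'(z₀).

Q'(z) = 2*z + 3, so Q'(5) = 13.
P(5) = -8.

Res(f, 5) = (-8)/(13) = -8/13

Final answer: -8/13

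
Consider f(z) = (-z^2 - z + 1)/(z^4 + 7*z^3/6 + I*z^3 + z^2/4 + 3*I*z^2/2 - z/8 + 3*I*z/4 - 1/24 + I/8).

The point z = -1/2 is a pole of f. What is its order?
Factor the denominator:
  z^4 + 7*z^3/6 + I*z^3 + z^2/4 + 3*I*z^2/2 - z/8 + 3*I*z/4 - 1/24 + I/8 = (z + 1/2)^3*(z - 1/3 + I)

The numerator P(z) = -z^2 - z + 1 has P(-1/2) = 5/4 ≠ 0, so no factor of (z + 1/2) cancels.
Near z = -1/2 we can therefore write f(z) = g(z)/(z + 1/2)^3 with g analytic at -1/2 and g(-1/2) ≠ 0 (g is the numerator divided by the remaining denominator factors).

Hence z = -1/2 is a pole of order 3.

Final answer: 3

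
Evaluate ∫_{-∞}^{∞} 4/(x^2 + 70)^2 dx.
Let f(z) = 4/(z^2 + 70)^2. The denominator has no real zeros and deg Q - deg P = 4 ≥ 2, so the integral of f over the upper semicircle |z| = R tends to 0 as R → ∞. Closing the contour in the upper half-plane,
  ∫_{-∞}^{∞} f(x) dx = 2πi · Σ Res(f, z_k)  over the poles with Im z_k > 0.

Zeros of the denominator: z^2 + 70 = 0 gives z = ±sqrt(70)*I.
Upper half-plane: z = sqrt(70)*I (a pole of order 2).

Write f(z) = g(z)/(z - sqrt(70)*I)^2 with g(z) = 4/(z + sqrt(70)*I)^2. For a double pole, Res(f, z₀) = g'(z₀):
  g'(z) = -8/(z + sqrt(70)*I)^3
  Res(f, sqrt(70)*I) = g'(sqrt(70)*I) = -sqrt(70)*I/4900

∫_{-∞}^{∞} f(x) dx = 2πi · (-sqrt(70)*I/4900) = sqrt(70)*pi/2450

Final answer: sqrt(70)*pi/2450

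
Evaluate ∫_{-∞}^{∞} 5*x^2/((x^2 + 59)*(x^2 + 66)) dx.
Let f(z) = 5*z^2/((z^2 + 59)*(z^2 + 66)). The denominator has no real zeros and deg Q - deg P = 2 ≥ 2, so the integral of f over the upper semicircle |z| = R tends to 0 as R → ∞. Closing the contour in the upper half-plane,
  ∫_{-∞}^{∞} f(x) dx = 2πi · Σ Res(f, z_k)  over the poles with Im z_k > 0.

Zeros of the denominator: z^2 + 66 = 0 gives z = ±sqrt(66)*I; z^2 + 59 = 0 gives z = ±sqrt(59)*I.
Upper half-plane: z = sqrt(59)*I, z = sqrt(66)*I (simple).

Each pole is a simple zero of Q(z) = z^4 + 125*z^2 + 3894, so Res(f, z₀) = P(z₀)/Q'(z₀) with P(z) = 5*z^2, Q'(z) = 4*z^3 + 250*z:
  Res(f, sqrt(59)*I) = (-295)/(14*sqrt(59)*I) = 5*sqrt(59)*I/14
  Res(f, sqrt(66)*I) = (-330)/(-14*sqrt(66)*I) = -5*sqrt(66)*I/14

Sum of residues: 5*I*(-sqrt(66) + sqrt(59))/14
∫_{-∞}^{∞} f(x) dx = 2πi · (5*I*(-sqrt(66) + sqrt(59))/14) = 5*pi*(-sqrt(59) + sqrt(66))/7

Final answer: 5*pi*(-sqrt(59) + sqrt(66))/7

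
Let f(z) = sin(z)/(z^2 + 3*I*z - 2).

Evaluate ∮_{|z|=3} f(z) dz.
By the residue theorem, ∮_C f(z) dz = 2πi · (sum of the residues of f at the poles inside |z| = 3).

The denominator factors as (z + 2*I)*(z + I), so the singularities of f are simple poles at z = -2*I, z = -I.
  |-2*I|² = 4 < 9 = 3², so this pole is inside the contour.
  |-I|² = 1 < 9 = 3², so this pole is inside the contour.

With P(z) = sin(z) and Q(z) = z^2 + 3*I*z - 2, each pole is simple, so Res(f, z₀) = P(z₀)/Q'(z₀) with Q'(z) = 2*z + 3*I.
  Res(f, -2*I) = P(-2*I)/Q'(-2*I) = (-I*sinh(2))/(-I) = sinh(2)
  Res(f, -I) = P(-I)/Q'(-I) = (-I*sinh(1))/(I) = -sinh(1)

Sum of residues inside C: -sinh(1) + sinh(2)
∮_C f(z) dz = 2πi · (-sinh(1) + sinh(2)) = -2*I*pi*sinh(1) + 2*I*pi*sinh(2)

Final answer: -2*I*pi*sinh(1) + 2*I*pi*sinh(2)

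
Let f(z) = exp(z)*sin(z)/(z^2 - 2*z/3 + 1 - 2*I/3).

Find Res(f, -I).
(9/20 + 3*I/20)*exp(-I)*sinh(1)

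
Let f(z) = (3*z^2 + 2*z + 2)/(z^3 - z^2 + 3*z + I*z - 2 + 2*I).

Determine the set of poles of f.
The singularities of f are the zeros of the denominator. Factoring,
  z^3 - z^2 + 3*z + I*z - 2 + 2*I = (z - 1 + I)*(z - 2*I)*(z + I)
so the candidates are z = 1 - I, z = 2*I, z = -I.

Check the numerator P(z) = 3*z^2 + 2*z + 2 at each one:
  P(1 - I) = 4 - 8*I ≠ 0, so z = 1 - I is a (simple) pole.
  P(2*I) = -10 + 4*I ≠ 0, so z = 2*I is a (simple) pole.
  P(-I) = -1 - 2*I ≠ 0, so z = -I is a (simple) pole.

Poles of f: {-I, 2*I, 1 - I}

Final answer: {-I, 2*I, 1 - I}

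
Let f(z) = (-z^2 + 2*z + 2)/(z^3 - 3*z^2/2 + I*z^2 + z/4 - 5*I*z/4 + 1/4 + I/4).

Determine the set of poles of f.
The singularities of f are the zeros of the denominator. Factoring,
  z^3 - 3*z^2/2 + I*z^2 + z/4 - 5*I*z/4 + 1/4 + I/4 = (z - 1)*(z - 1/2 + I/2)*(z + I/2)
so the candidates are z = 1, z = 1/2 - I/2, z = -I/2.

Check the numerator P(z) = -z^2 + 2*z + 2 at each one:
  P(1) = 3 ≠ 0, so z = 1 is a (simple) pole.
  P(1/2 - I/2) = 3 - I/2 ≠ 0, so z = 1/2 - I/2 is a (simple) pole.
  P(-I/2) = 9/4 - I ≠ 0, so z = -I/2 is a (simple) pole.

Poles of f: {-I/2, 1/2 - I/2, 1}

Final answer: {-I/2, 1/2 - I/2, 1}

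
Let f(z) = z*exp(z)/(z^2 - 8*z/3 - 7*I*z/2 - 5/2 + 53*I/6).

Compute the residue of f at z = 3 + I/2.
Write f(z) = P(z)/Q(z) with P(z) = z*exp(z) and Q(z) = z^2 - 8*z/3 - 7*I*z/2 - 5/2 + 53*I/6.
The denominator factors as Q(z) = (z - 3 - I/2)*(z + 1/3 - 3*I), so z = 3 + I/2 is a simple zero of Q and P is analytic there; z = 3 + I/2 is therefore a simple pole and
  Res(f, z₀) = P(z₀)/Q'(z₀).

Q'(z) = 2*z - 8/3 - 7*I/2, so Q'(3 + I/2) = 10/3 - 5*I/2.
P(3 + I/2) = (3 + I/2)*exp(3 + I/2).

Res(f, 3 + I/2) = ((3 + I/2)*exp(3 + I/2))/(10/3 - 5*I/2) = (63/125 + 66*I/125)*exp(3 + I/2)

Final answer: (63/125 + 66*I/125)*exp(3 + I/2)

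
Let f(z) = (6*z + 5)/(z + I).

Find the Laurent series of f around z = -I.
(5 - 6*I)/(z + I) + 6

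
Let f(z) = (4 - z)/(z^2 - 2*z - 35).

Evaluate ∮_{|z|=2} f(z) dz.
0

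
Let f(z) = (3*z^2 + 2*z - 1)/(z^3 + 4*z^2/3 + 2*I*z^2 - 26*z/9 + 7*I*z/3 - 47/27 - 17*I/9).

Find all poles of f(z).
{-2 - I/3, -1/3 - I, 1 - 2*I/3}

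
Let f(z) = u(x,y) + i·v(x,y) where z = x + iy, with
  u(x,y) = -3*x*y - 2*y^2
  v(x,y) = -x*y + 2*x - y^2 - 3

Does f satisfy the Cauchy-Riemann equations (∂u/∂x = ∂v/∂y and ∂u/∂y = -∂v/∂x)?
∂u/∂x = -3*y
∂v/∂y = -x - 2*y
∂u/∂y = -3*x - 4*y
∂v/∂x = 2 - y
∂u/∂x ≠ ∂v/∂y and ∂u/∂y ≠ -∂v/∂x; the Cauchy-Riemann equations are not satisfied, so f is not analytic.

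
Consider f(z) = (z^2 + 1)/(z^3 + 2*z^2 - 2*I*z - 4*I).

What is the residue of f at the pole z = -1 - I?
Write f(z) = P(z)/Q(z) with P(z) = z^2 + 1 and Q(z) = z^3 + 2*z^2 - 2*I*z - 4*I.
The denominator factors as Q(z) = (z + 2)*(z - 1 - I)*(z + 1 + I), so z = -1 - I is a simple zero of Q and P is analytic there; z = -1 - I is therefore a simple pole and
  Res(f, z₀) = P(z₀)/Q'(z₀).

Q'(z) = 3*z^2 + 4*z - 2*I, so Q'(-1 - I) = -4.
P(-1 - I) = 1 + 2*I.

Res(f, -1 - I) = (1 + 2*I)/(-4) = -1/4 - I/2

Final answer: -1/4 - I/2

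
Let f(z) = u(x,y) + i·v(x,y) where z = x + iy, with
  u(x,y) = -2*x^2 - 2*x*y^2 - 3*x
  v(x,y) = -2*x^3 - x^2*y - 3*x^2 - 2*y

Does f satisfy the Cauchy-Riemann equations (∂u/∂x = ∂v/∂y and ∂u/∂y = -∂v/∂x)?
∂u/∂x = -4*x - 2*y^2 - 3
∂v/∂y = -x^2 - 2
∂u/∂y = -4*x*y
∂v/∂x = -6*x^2 - 2*x*y - 6*x
∂u/∂x ≠ ∂v/∂y and ∂u/∂y ≠ -∂v/∂x; the Cauchy-Riemann equations are not satisfied, so f is not analytic.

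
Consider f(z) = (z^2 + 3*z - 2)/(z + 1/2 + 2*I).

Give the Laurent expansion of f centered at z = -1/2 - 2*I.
(-29/4 - 4*I)/(z + 1/2 + 2*I) + 2 - 4*I + (z + 1/2 + 2*I)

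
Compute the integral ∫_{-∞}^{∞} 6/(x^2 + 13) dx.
Let f(z) = 6/(z^2 + 13). The denominator has no real zeros and deg Q - deg P = 2 ≥ 2, so the integral of f over the upper semicircle |z| = R tends to 0 as R → ∞. Closing the contour in the upper half-plane,
  ∫_{-∞}^{∞} f(x) dx = 2πi · Σ Res(f, z_k)  over the poles with Im z_k > 0.

Zeros of the denominator: z^2 + 13 = 0 gives z = ±sqrt(13)*I.
Upper half-plane: z = sqrt(13)*I (simple).

Each pole is a simple zero of Q(z) = z^2 + 13, so Res(f, z₀) = P(z₀)/Q'(z₀) with P(z) = 6, Q'(z) = 2*z:
  Res(f, sqrt(13)*I) = (6)/(2*sqrt(13)*I) = -3*sqrt(13)*I/13

∫_{-∞}^{∞} f(x) dx = 2πi · (-3*sqrt(13)*I/13) = 6*sqrt(13)*pi/13

Final answer: 6*sqrt(13)*pi/13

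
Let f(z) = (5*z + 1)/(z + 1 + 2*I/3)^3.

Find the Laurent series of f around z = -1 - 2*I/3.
Put w = z - (-1 - 2*I/3), i.e. z = w - 1 - 2*I/3. The denominator is w^3, so it suffices to rewrite the numerator in powers of w.

P(z) = 5*z + 1
P(w - 1 - 2*I/3) = -4 - 10*I/3 + 5*w

Dividing each term by w^3:
  f = (-4 - 10*I/3)/w^3 + 5/w^2

Substituting back w = z + 1 + 2*I/3:
  f(z) = (-4 - 10*I/3)/(z + 1 + 2*I/3)^3 + 5/(z + 1 + 2*I/3)^2

The series is finite because the numerator is a polynomial; the negative powers form the principal part.

Final answer: (-4 - 10*I/3)/(z + 1 + 2*I/3)^3 + 5/(z + 1 + 2*I/3)^2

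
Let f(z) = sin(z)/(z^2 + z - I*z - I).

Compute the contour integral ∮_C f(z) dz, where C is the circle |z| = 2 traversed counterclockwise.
By the residue theorem, ∮_C f(z) dz = 2πi · (sum of the residues of f at the poles inside |z| = 2).

The denominator factors as (z + 1)*(z - I), so the singularities of f are simple poles at z = -1, z = I.
  |-1|² = 1 < 4 = 2², so this pole is inside the contour.
  |I|² = 1 < 4 = 2², so this pole is inside the contour.

With P(z) = sin(z) and Q(z) = z^2 + z - I*z - I, each pole is simple, so Res(f, z₀) = P(z₀)/Q'(z₀) with Q'(z) = 2*z + 1 - I.
  Res(f, -1) = P(-1)/Q'(-1) = (-sin(1))/(-1 - I) = (1/2 - I/2)*sin(1)
  Res(f, I) = P(I)/Q'(I) = (I*sinh(1))/(1 + I) = (1/2 + I/2)*sinh(1)

Sum of residues inside C: (1/2 - I/2)*sin(1) + (1/2 + I/2)*sinh(1)
∮_C f(z) dz = 2πi · ((1/2 - I/2)*sin(1) + (1/2 + I/2)*sinh(1)) = pi*(1 + I)*sin(1) + pi*(-1 + I)*sinh(1)

Final answer: pi*(1 + I)*sin(1) + pi*(-1 + I)*sinh(1)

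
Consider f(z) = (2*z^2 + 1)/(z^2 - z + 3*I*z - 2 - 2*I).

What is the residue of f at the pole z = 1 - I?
Write f(z) = P(z)/Q(z) with P(z) = 2*z^2 + 1 and Q(z) = z^2 - z + 3*I*z - 2 - 2*I.
The denominator factors as Q(z) = (z + 2*I)*(z - 1 + I), so z = 1 - I is a simple zero of Q and P is analytic there; z = 1 - I is therefore a simple pole and
  Res(f, z₀) = P(z₀)/Q'(z₀).

Q'(z) = 2*z - 1 + 3*I, so Q'(1 - I) = 1 + I.
P(1 - I) = 1 - 4*I.

Res(f, 1 - I) = (1 - 4*I)/(1 + I) = -3/2 - 5*I/2

Final answer: -3/2 - 5*I/2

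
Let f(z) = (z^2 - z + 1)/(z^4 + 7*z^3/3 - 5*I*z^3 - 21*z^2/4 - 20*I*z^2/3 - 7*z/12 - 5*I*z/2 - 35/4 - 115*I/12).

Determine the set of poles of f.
The singularities of f are the zeros of the denominator. Factoring,
  z^4 + 7*z^3/3 - 5*I*z^3 - 21*z^2/4 - 20*I*z^2/3 - 7*z/12 - 5*I*z/2 - 35/4 - 115*I/12 = (z + 2 - 3*I/2)*(z + I)*(z - 2/3 - 3*I/2)*(z + 1 - 3*I)
so the candidates are z = -2 + 3*I/2, z = -I, z = 2/3 + 3*I/2, z = -1 + 3*I.

Check the numerator P(z) = z^2 - z + 1 at each one:
  P(-2 + 3*I/2) = 19/4 - 15*I/2 ≠ 0, so z = -2 + 3*I/2 is a (simple) pole.
  P(-I) = I ≠ 0, so z = -I is a (simple) pole.
  P(2/3 + 3*I/2) = -53/36 + I/2 ≠ 0, so z = 2/3 + 3*I/2 is a (simple) pole.
  P(-1 + 3*I) = -6 - 9*I ≠ 0, so z = -1 + 3*I is a (simple) pole.

Poles of f: {-2 + 3*I/2, -1 + 3*I, -I, 2/3 + 3*I/2}

Final answer: {-2 + 3*I/2, -1 + 3*I, -I, 2/3 + 3*I/2}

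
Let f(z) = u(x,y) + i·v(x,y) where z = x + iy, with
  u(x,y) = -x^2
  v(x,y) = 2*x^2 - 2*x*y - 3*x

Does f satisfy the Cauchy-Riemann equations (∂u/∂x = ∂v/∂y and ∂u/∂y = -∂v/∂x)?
∂u/∂x = -2*x
∂v/∂y = -2*x
∂u/∂y = 0
∂v/∂x = 4*x - 2*y - 3
∂u/∂y ≠ -∂v/∂x; the Cauchy-Riemann equations are not satisfied, so f is not analytic.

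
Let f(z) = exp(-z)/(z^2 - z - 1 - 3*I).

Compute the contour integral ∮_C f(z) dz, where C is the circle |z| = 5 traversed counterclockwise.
By the residue theorem, ∮_C f(z) dz = 2πi · (sum of the residues of f at the poles inside |z| = 5).

The denominator factors as (z + 1 + I)*(z - 2 - I), so the singularities of f are simple poles at z = -1 - I, z = 2 + I.
  |-1 - I|² = 2 < 25 = 5², so this pole is inside the contour.
  |2 + I|² = 5 < 25 = 5², so this pole is inside the contour.

With P(z) = exp(-z) and Q(z) = z^2 - z - 1 - 3*I, each pole is simple, so Res(f, z₀) = P(z₀)/Q'(z₀) with Q'(z) = 2*z - 1.
  Res(f, -1 - I) = P(-1 - I)/Q'(-1 - I) = (exp(1 + I))/(-3 - 2*I) = (-3/13 + 2*I/13)*exp(1 + I)
  Res(f, 2 + I) = P(2 + I)/Q'(2 + I) = (exp(-2 - I))/(3 + 2*I) = (3/13 - 2*I/13)*exp(-2 - I)

Sum of residues inside C: (-3/13 + 2*I/13)*exp(1 + I) + (3/13 - 2*I/13)*exp(-2 - I)
∮_C f(z) dz = 2πi · ((-3/13 + 2*I/13)*exp(1 + I) + (3/13 - 2*I/13)*exp(-2 - I)) = pi*(-4/13 - 6*I/13)*exp(1 + I) + pi*(4/13 + 6*I/13)*exp(-2 - I)

Final answer: pi*(-4/13 - 6*I/13)*exp(1 + I) + pi*(4/13 + 6*I/13)*exp(-2 - I)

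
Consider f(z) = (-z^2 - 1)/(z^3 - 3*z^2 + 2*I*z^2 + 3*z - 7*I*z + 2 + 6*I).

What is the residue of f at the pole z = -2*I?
-3/26 - 15*I/26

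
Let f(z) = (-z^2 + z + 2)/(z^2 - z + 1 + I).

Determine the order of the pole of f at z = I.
Factor the denominator:
  z^2 - z + 1 + I = (z - I)*(z - 1 + I)

The numerator P(z) = -z^2 + z + 2 has P(I) = 3 + I ≠ 0, so no factor of (z - I) cancels.
Near z = I we can therefore write f(z) = g(z)/(z - I) with g analytic at I and g(I) ≠ 0 (g is the numerator divided by the remaining denominator factors).

Hence z = I is a pole of order 1.

Final answer: 1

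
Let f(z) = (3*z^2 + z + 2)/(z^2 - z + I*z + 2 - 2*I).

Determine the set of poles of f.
The singularities of f are the zeros of the denominator. Factoring,
  z^2 - z + I*z + 2 - 2*I = (z - 1 - I)*(z + 2*I)
so the candidates are z = 1 + I, z = -2*I.

Check the numerator P(z) = 3*z^2 + z + 2 at each one:
  P(1 + I) = 3 + 7*I ≠ 0, so z = 1 + I is a (simple) pole.
  P(-2*I) = -10 - 2*I ≠ 0, so z = -2*I is a (simple) pole.

Poles of f: {-2*I, 1 + I}

Final answer: {-2*I, 1 + I}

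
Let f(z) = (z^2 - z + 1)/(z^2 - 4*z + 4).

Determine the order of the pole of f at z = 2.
2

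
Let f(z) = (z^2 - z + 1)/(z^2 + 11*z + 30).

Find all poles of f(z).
The singularities of f are the zeros of the denominator. Factoring,
  z^2 + 11*z + 30 = (z + 6)*(z + 5)
so the candidates are z = -6, z = -5.

Check the numerator P(z) = z^2 - z + 1 at each one:
  P(-6) = 43 ≠ 0, so z = -6 is a (simple) pole.
  P(-5) = 31 ≠ 0, so z = -5 is a (simple) pole.

Poles of f: {-6, -5}

Final answer: {-6, -5}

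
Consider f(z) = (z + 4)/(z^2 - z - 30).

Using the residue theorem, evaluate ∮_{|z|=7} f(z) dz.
By the residue theorem, ∮_C f(z) dz = 2πi · (sum of the residues of f at the poles inside |z| = 7).

The denominator factors as (z + 5)*(z - 6), so the singularities of f are simple poles at z = -5, z = 6.
  |-5|² = 25 < 49 = 7², so this pole is inside the contour.
  |6|² = 36 < 49 = 7², so this pole is inside the contour.

With P(z) = z + 4 and Q(z) = z^2 - z - 30, each pole is simple, so Res(f, z₀) = P(z₀)/Q'(z₀) with Q'(z) = 2*z - 1.
  Res(f, -5) = P(-5)/Q'(-5) = (-1)/(-11) = 1/11
  Res(f, 6) = P(6)/Q'(6) = (10)/(11) = 10/11

Sum of residues inside C: 1
∮_C f(z) dz = 2πi · (1) = 2*I*pi

Final answer: 2*I*pi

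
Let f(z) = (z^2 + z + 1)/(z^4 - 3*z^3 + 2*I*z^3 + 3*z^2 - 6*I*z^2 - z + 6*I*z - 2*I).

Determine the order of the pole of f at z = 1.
Factor the denominator:
  z^4 - 3*z^3 + 2*I*z^3 + 3*z^2 - 6*I*z^2 - z + 6*I*z - 2*I = (z - 1)^3*(z + 2*I)

The numerator P(z) = z^2 + z + 1 has P(1) = 3 ≠ 0, so no factor of (z - 1) cancels.
Near z = 1 we can therefore write f(z) = g(z)/(z - 1)^3 with g analytic at 1 and g(1) ≠ 0 (g is the numerator divided by the remaining denominator factors).

Hence z = 1 is a pole of order 3.

Final answer: 3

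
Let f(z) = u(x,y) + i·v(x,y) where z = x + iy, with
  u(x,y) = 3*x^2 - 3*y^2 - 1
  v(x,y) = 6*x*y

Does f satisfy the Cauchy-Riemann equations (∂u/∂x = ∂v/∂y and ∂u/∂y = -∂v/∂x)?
∂u/∂x = 6*x
∂v/∂y = 6*x
∂u/∂y = -6*y
∂v/∂x = 6*y
∂u/∂x = ∂v/∂y and ∂u/∂y = -∂v/∂x hold identically; f is analytic.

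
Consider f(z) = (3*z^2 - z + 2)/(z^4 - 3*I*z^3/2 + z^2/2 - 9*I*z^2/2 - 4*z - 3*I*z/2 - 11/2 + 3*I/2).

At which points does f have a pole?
The singularities of f are the zeros of the denominator. Factoring,
  z^4 - 3*I*z^3/2 + z^2/2 - 9*I*z^2/2 - 4*z - 3*I*z/2 - 11/2 + 3*I/2 = (z - 1 - 2*I)*(z + 1 + 3*I/2)*(z - 1 - I)*(z + 1)
so the candidates are z = 1 + 2*I, z = -1 - 3*I/2, z = 1 + I, z = -1.

Check the numerator P(z) = 3*z^2 - z + 2 at each one:
  P(1 + 2*I) = -8 + 10*I ≠ 0, so z = 1 + 2*I is a (simple) pole.
  P(-1 - 3*I/2) = -3/4 + 21*I/2 ≠ 0, so z = -1 - 3*I/2 is a (simple) pole.
  P(1 + I) = 1 + 5*I ≠ 0, so z = 1 + I is a (simple) pole.
  P(-1) = 6 ≠ 0, so z = -1 is a (simple) pole.

Poles of f: {-1 - 3*I/2, -1, 1 + I, 1 + 2*I}

Final answer: {-1 - 3*I/2, -1, 1 + I, 1 + 2*I}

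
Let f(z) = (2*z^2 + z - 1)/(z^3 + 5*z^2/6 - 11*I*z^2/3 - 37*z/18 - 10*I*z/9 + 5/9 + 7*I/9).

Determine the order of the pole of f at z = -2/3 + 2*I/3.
Factor the denominator:
  z^3 + 5*z^2/6 - 11*I*z^2/3 - 37*z/18 - 10*I*z/9 + 5/9 + 7*I/9 = (z + 2/3 - 2*I/3)*(z - 1/3)*(z + 1/2 - 3*I)

The numerator P(z) = 2*z^2 + z - 1 has P(-2/3 + 2*I/3) = -5/3 - 10*I/9 ≠ 0, so no factor of (z + 2/3 - 2*I/3) cancels.
Near z = -2/3 + 2*I/3 we can therefore write f(z) = g(z)/(z + 2/3 - 2*I/3) with g analytic at -2/3 + 2*I/3 and g(-2/3 + 2*I/3) ≠ 0 (g is the numerator divided by the remaining denominator factors).

Hence z = -2/3 + 2*I/3 is a pole of order 1.

Final answer: 1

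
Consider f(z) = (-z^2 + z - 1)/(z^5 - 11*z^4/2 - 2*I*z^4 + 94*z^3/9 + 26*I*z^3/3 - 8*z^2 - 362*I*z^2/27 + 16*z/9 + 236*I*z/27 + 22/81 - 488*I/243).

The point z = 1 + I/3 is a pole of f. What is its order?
4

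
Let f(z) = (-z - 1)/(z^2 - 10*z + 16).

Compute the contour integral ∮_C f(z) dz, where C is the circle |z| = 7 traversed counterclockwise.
I*pi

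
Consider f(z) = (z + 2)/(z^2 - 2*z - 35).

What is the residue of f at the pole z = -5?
1/4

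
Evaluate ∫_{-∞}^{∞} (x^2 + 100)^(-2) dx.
Let f(z) = (z^2 + 100)^(-2). The denominator has no real zeros and deg Q - deg P = 4 ≥ 2, so the integral of f over the upper semicircle |z| = R tends to 0 as R → ∞. Closing the contour in the upper half-plane,
  ∫_{-∞}^{∞} f(x) dx = 2πi · Σ Res(f, z_k)  over the poles with Im z_k > 0.

Zeros of the denominator: z^2 + 100 = 0 gives z = ±10*I.
Upper half-plane: z = 10*I (a pole of order 2).

Write f(z) = g(z)/(z - 10*I)^2 with g(z) = (z + 10*I)^(-2). For a double pole, Res(f, z₀) = g'(z₀):
  g'(z) = -2/(z + 10*I)^3
  Res(f, 10*I) = g'(10*I) = -I/4000

∫_{-∞}^{∞} f(x) dx = 2πi · (-I/4000) = pi/2000

Final answer: pi/2000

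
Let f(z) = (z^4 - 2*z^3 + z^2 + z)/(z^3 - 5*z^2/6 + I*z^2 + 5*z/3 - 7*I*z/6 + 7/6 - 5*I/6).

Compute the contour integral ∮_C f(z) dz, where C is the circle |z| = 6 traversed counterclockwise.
By the residue theorem, ∮_C f(z) dz = 2πi · (sum of the residues of f at the poles inside |z| = 6).

The denominator factors as (z - 1 - I)*(z + 1/2)*(z - 1/3 + 2*I), so the singularities of f are simple poles at z = 1 + I, z = -1/2, z = 1/3 - 2*I.
  |1 + I|² = 2 < 36 = 6², so this pole is inside the contour.
  |-1/2|² = 1/4 < 36 = 6², so this pole is inside the contour.
  |1/3 - 2*I|² = 37/9 < 36 = 6², so this pole is inside the contour.

With P(z) = z^4 - 2*z^3 + z^2 + z and Q(z) = z^3 - 5*z^2/6 + I*z^2 + 5*z/3 - 7*I*z/6 + 7/6 - 5*I/6, each pole is simple, so Res(f, z₀) = P(z₀)/Q'(z₀) with Q'(z) = 3*z^2 - 5*z/3 + 2*I*z + 5/3 - 7*I/6.
  Res(f, 1 + I) = P(1 + I)/Q'(1 + I) = (1 - I)/(-2 + 31*I/6) = -258/1105 - 114*I/1105
  Res(f, -1/2) = P(-1/2)/Q'(-1/2) = (1/16)/(13/4 - 13*I/6) = 9/676 + 3*I/338
  Res(f, 1/3 - 2*I) = P(1/3 - 2*I)/Q'(1/3 - 2*I) = (1435/81 - 206*I/27)/(-59/9 - 7*I/6) = -312704/129285 + 22902*I/14365

Sum of residues inside C: -95/36 + 3*I/2
∮_C f(z) dz = 2πi · (-95/36 + 3*I/2) = pi*(-3 - 95*I/18)

Final answer: pi*(-3 - 95*I/18)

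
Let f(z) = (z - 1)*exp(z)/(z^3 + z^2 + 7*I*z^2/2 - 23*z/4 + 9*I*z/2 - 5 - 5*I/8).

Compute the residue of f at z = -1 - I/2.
Write f(z) = P(z)/Q(z) with P(z) = (z - 1)*exp(z) and Q(z) = z^3 + z^2 + 7*I*z^2/2 - 23*z/4 + 9*I*z/2 - 5 - 5*I/8.
The denominator factors as Q(z) = (z - 3/2 + 2*I)*(z + 3/2 + I)*(z + 1 + I/2), so z = -1 - I/2 is a simple zero of Q and P is analytic there; z = -1 - I/2 is therefore a simple pole and
  Res(f, z₀) = P(z₀)/Q'(z₀).

Q'(z) = 3*z^2 + 2*z + 7*I*z - 23/4 + 9*I/2, so Q'(-1 - I/2) = -2 - I/2.
P(-1 - I/2) = (-2 - I/2)*exp(-1 - I/2).

Res(f, -1 - I/2) = ((-2 - I/2)*exp(-1 - I/2))/(-2 - I/2) = exp(-1 - I/2)

Final answer: exp(-1 - I/2)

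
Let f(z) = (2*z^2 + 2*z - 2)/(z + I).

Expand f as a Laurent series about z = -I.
(-4 - 2*I)/(z + I) + 2 - 4*I + 2*(z + I)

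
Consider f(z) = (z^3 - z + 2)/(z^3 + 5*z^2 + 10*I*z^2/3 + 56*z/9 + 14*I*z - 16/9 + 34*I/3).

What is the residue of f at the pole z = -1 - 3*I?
Write f(z) = P(z)/Q(z) with P(z) = z^3 - z + 2 and Q(z) = z^3 + 5*z^2 + 10*I*z^2/3 + 56*z/9 + 14*I*z - 16/9 + 34*I/3.
The denominator factors as Q(z) = (z + 3 - I/3)*(z + 1 + 3*I)*(z + 1 + 2*I/3), so z = -1 - 3*I is a simple zero of Q and P is analytic there; z = -1 - 3*I is therefore a simple pole and
  Res(f, z₀) = P(z₀)/Q'(z₀).

Q'(z) = 3*z^2 + 10*z + 20*I*z/3 + 56/9 + 14*I, so Q'(-1 - 3*I) = -70/9 - 14*I/3.
P(-1 - 3*I) = 29 + 21*I.

Res(f, -1 - 3*I) = (29 + 21*I)/(-70/9 - 14*I/3) = -468/119 - 81*I/238

Final answer: -468/119 - 81*I/238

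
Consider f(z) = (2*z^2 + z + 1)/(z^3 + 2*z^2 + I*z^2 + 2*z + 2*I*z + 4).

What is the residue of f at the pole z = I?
1/5 + I/15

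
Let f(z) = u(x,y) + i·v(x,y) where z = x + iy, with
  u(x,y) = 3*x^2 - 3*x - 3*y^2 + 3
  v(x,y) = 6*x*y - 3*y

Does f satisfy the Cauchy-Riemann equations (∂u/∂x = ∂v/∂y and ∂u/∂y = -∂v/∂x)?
∂u/∂x = 6*x - 3
∂v/∂y = 6*x - 3
∂u/∂y = -6*y
∂v/∂x = 6*y
∂u/∂x = ∂v/∂y and ∂u/∂y = -∂v/∂x hold identically; f is analytic.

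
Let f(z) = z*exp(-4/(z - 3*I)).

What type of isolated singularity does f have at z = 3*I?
Let u = z - 3*I. Then
  e^(-4/u) = Σ_{k≥0} (-4)^k/(k!·u^k) = 1 - 4/u + 8/u^2 - 32/(3*u^3) + ...
which has infinitely many negative powers of u, so exp(-4/(z - 3*I)) has an essential singularity at z = 3*I.
The extra factor z is a nonzero polynomial; if the product had at most a pole at z = 3*I, dividing by that polynomial would leave exp(-4/(z - 3*I)) with at most a pole too — contradiction. (Equivalently, the product's Laurent series still has infinitely many negative powers.)
So the singularity is essential.

Final answer: essential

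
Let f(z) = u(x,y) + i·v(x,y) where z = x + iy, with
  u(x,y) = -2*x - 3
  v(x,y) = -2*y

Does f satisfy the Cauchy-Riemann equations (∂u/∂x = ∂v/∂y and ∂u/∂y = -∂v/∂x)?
∂u/∂x = -2
∂v/∂y = -2
∂u/∂y = 0
∂v/∂x = 0
∂u/∂x = ∂v/∂y and ∂u/∂y = -∂v/∂x hold identically; f is analytic.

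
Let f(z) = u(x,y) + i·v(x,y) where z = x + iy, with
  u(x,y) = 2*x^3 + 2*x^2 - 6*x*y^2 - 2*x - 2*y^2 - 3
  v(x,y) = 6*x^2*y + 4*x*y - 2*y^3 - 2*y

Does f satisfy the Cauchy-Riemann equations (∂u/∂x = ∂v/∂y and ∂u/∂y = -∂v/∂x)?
∂u/∂x = 6*x^2 + 4*x - 6*y^2 - 2
∂v/∂y = 6*x^2 + 4*x - 6*y^2 - 2
∂u/∂y = -12*x*y - 4*y
∂v/∂x = 12*x*y + 4*y
∂u/∂x = ∂v/∂y and ∂u/∂y = -∂v/∂x hold identically; f is analytic.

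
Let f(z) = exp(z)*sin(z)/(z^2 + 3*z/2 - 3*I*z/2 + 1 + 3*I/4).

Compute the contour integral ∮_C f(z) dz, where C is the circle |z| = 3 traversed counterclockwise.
By the residue theorem, ∮_C f(z) dz = 2πi · (sum of the residues of f at the poles inside |z| = 3).

The denominator factors as (z + I/2)*(z + 3/2 - 2*I), so the singularities of f are simple poles at z = -I/2, z = -3/2 + 2*I.
  |-I/2|² = 1/4 < 9 = 3², so this pole is inside the contour.
  |-3/2 + 2*I|² = 25/4 < 9 = 3², so this pole is inside the contour.

With P(z) = exp(z)*sin(z) and Q(z) = z^2 + 3*z/2 - 3*I*z/2 + 1 + 3*I/4, each pole is simple, so Res(f, z₀) = P(z₀)/Q'(z₀) with Q'(z) = 2*z + 3/2 - 3*I/2.
  Res(f, -I/2) = P(-I/2)/Q'(-I/2) = (-I*exp(-I/2)*sinh(1/2))/(3/2 - 5*I/2) = (5/17 - 3*I/17)*exp(-I/2)*sinh(1/2)
  Res(f, -3/2 + 2*I) = P(-3/2 + 2*I)/Q'(-3/2 + 2*I) = (-exp(-3/2 + 2*I)*sin(3/2 - 2*I))/(-3/2 + 5*I/2) = (3/17 + 5*I/17)*exp(-3/2 + 2*I)*sin(3/2 - 2*I)

Sum of residues inside C: (5/17 - 3*I/17)*exp(-I/2)*sinh(1/2) + (3/17 + 5*I/17)*exp(-3/2 + 2*I)*sin(3/2 - 2*I)
∮_C f(z) dz = 2πi · ((5/17 - 3*I/17)*exp(-I/2)*sinh(1/2) + (3/17 + 5*I/17)*exp(-3/2 + 2*I)*sin(3/2 - 2*I)) = pi*(-10/17 + 6*I/17)*exp(-3/2 + 2*I)*sin(3/2 - 2*I) + pi*(6/17 + 10*I/17)*exp(-I/2)*sinh(1/2)

Final answer: pi*(-10/17 + 6*I/17)*exp(-3/2 + 2*I)*sin(3/2 - 2*I) + pi*(6/17 + 10*I/17)*exp(-I/2)*sinh(1/2)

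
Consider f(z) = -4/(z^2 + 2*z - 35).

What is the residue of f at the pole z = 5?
Write f(z) = P(z)/Q(z) with P(z) = -4 and Q(z) = z^2 + 2*z - 35.
The denominator factors as Q(z) = (z - 5)*(z + 7), so z = 5 is a simple zero of Q and P is analytic there; z = 5 is therefore a simple pole and
  Res(f, z₀) = P(z₀)/Q'(z₀).

Q'(z) = 2*z + 2, so Q'(5) = 12.
P(5) = -4.

Res(f, 5) = (-4)/(12) = -1/3

Final answer: -1/3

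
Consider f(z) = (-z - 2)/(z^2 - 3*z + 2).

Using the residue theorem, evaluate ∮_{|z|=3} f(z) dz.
By the residue theorem, ∮_C f(z) dz = 2πi · (sum of the residues of f at the poles inside |z| = 3).

The denominator factors as (z - 1)*(z - 2), so the singularities of f are simple poles at z = 1, z = 2.
  |1|² = 1 < 9 = 3², so this pole is inside the contour.
  |2|² = 4 < 9 = 3², so this pole is inside the contour.

With P(z) = -z - 2 and Q(z) = z^2 - 3*z + 2, each pole is simple, so Res(f, z₀) = P(z₀)/Q'(z₀) with Q'(z) = 2*z - 3.
  Res(f, 1) = P(1)/Q'(1) = (-3)/(-1) = 3
  Res(f, 2) = P(2)/Q'(2) = (-4)/(1) = -4

Sum of residues inside C: -1
∮_C f(z) dz = 2πi · (-1) = -2*I*pi

Final answer: -2*I*pi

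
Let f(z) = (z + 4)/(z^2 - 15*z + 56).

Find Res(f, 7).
Write f(z) = P(z)/Q(z) with P(z) = z + 4 and Q(z) = z^2 - 15*z + 56.
The denominator factors as Q(z) = (z - 7)*(z - 8), so z = 7 is a simple zero of Q and P is analytic there; z = 7 is therefore a simple pole and
  Res(f, z₀) = P(z₀)/Q'(z₀).

Q'(z) = 2*z - 15, so Q'(7) = -1.
P(7) = 11.

Res(f, 7) = (11)/(-1) = -11

Final answer: -11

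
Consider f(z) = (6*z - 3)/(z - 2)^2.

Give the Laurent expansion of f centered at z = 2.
9/(z - 2)^2 + 6/(z - 2)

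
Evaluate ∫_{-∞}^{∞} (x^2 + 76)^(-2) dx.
Let f(z) = (z^2 + 76)^(-2). The denominator has no real zeros and deg Q - deg P = 4 ≥ 2, so the integral of f over the upper semicircle |z| = R tends to 0 as R → ∞. Closing the contour in the upper half-plane,
  ∫_{-∞}^{∞} f(x) dx = 2πi · Σ Res(f, z_k)  over the poles with Im z_k > 0.

Zeros of the denominator: z^2 + 76 = 0 gives z = ±2*sqrt(19)*I.
Upper half-plane: z = 2*sqrt(19)*I (a pole of order 2).

Write f(z) = g(z)/(z - 2*sqrt(19)*I)^2 with g(z) = (z + 2*sqrt(19)*I)^(-2). For a double pole, Res(f, z₀) = g'(z₀):
  g'(z) = -2/(z + 2*sqrt(19)*I)^3
  Res(f, 2*sqrt(19)*I) = g'(2*sqrt(19)*I) = -sqrt(19)*I/11552

∫_{-∞}^{∞} f(x) dx = 2πi · (-sqrt(19)*I/11552) = sqrt(19)*pi/5776

Final answer: sqrt(19)*pi/5776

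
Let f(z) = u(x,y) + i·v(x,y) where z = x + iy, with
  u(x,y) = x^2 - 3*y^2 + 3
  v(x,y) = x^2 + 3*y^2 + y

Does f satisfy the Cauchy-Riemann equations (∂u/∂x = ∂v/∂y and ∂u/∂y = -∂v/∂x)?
∂u/∂x = 2*x
∂v/∂y = 6*y + 1
∂u/∂y = -6*y
∂v/∂x = 2*x
∂u/∂x ≠ ∂v/∂y and ∂u/∂y ≠ -∂v/∂x; the Cauchy-Riemann equations are not satisfied, so f is not analytic.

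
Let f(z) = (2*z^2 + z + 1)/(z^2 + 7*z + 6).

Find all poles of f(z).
The singularities of f are the zeros of the denominator. Factoring,
  z^2 + 7*z + 6 = (z + 6)*(z + 1)
so the candidates are z = -6, z = -1.

Check the numerator P(z) = 2*z^2 + z + 1 at each one:
  P(-6) = 67 ≠ 0, so z = -6 is a (simple) pole.
  P(-1) = 2 ≠ 0, so z = -1 is a (simple) pole.

Poles of f: {-6, -1}

Final answer: {-6, -1}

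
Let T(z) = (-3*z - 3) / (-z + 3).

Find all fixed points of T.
T(z) = z means -3*z - 3 = z*(-z + 3), i.e.
  -z^2 + 6*z + 3 = 0.
Discriminant: (6)^2 - 4*(-1)*(3) = 48, so the roots are real.
  z = (-6 ± sqrt(48))/(2*(-1))
Fixed points: {3 - 2*sqrt(3), 3 + 2*sqrt(3)}

Final answer: {3 - 2*sqrt(3), 3 + 2*sqrt(3)}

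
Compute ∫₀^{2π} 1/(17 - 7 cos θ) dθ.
Call the integral J. The integrand is 2π-periodic and we integrate over a full period, so shifting θ does not change the value (θ → θ + π flips the sign of the trig term). Hence
  J = ∫₀^{2π} dθ/(17 + 7 cos θ).
Put z = e^{iθ}: then cos θ = (z + 1/z)/2, dθ = dz/(iz), and z runs once counterclockwise around |z| = 1:
  J = ∮_{|z|=1} 1/(17 + 7*(z + 1/z)/2) · dz/(iz) = (2/i) ∮_{|z|=1} dz/(7*z^2 + 34*z + 7).
The roots of 7*z^2 + 34*z + 7 are z = (-17 ± sqrt(17^2 - 7^2))/7, with sqrt(240) = 4*sqrt(15); their product is 1, so only z₊ = -17/7 + 4*sqrt(15)/7 lies inside the unit circle (z₋ = -17/7 - 4*sqrt(15)/7 lies outside).
z₊ is a simple zero of q(z) = 7*z^2 + 34*z + 7, so Res(1/q, z₊) = 1/q'(z₊) with q'(z) = 14*z + 34; and q'(z₊) = 7*(z₊ - z₋) = 8*sqrt(15).
Therefore J = (2/i) · 2πi · 1/(8*sqrt(15)) = 2*pi/(4*sqrt(15)) = sqrt(15)*pi/30

Final answer: sqrt(15)*pi/30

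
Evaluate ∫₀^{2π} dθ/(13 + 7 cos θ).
Let J = ∫₀^{2π} dθ/(13 + 7 cos θ).
Put z = e^{iθ}: then cos θ = (z + 1/z)/2, dθ = dz/(iz), and z runs once counterclockwise around |z| = 1:
  J = ∮_{|z|=1} 1/(13 + 7*(z + 1/z)/2) · dz/(iz) = (2/i) ∮_{|z|=1} dz/(7*z^2 + 26*z + 7).
The roots of 7*z^2 + 26*z + 7 are z = (-13 ± sqrt(13^2 - 7^2))/7, with sqrt(120) = 2*sqrt(30); their product is 1, so only z₊ = -13/7 + 2*sqrt(30)/7 lies inside the unit circle (z₋ = -13/7 - 2*sqrt(30)/7 lies outside).
z₊ is a simple zero of q(z) = 7*z^2 + 26*z + 7, so Res(1/q, z₊) = 1/q'(z₊) with q'(z) = 14*z + 26; and q'(z₊) = 7*(z₊ - z₋) = 4*sqrt(30).
Therefore J = (2/i) · 2πi · 1/(4*sqrt(30)) = 2*pi/(2*sqrt(30)) = sqrt(30)*pi/30

Final answer: sqrt(30)*pi/30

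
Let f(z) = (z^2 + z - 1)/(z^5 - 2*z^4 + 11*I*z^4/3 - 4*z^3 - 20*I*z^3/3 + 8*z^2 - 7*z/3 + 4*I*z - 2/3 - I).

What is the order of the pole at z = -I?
Factor the denominator:
  z^5 - 2*z^4 + 11*I*z^4/3 - 4*z^3 - 20*I*z^3/3 + 8*z^2 - 7*z/3 + 4*I*z - 2/3 - I = (z + I)^3*(z - 1 + 2*I/3)*(z - 1)

The numerator P(z) = z^2 + z - 1 has P(-I) = -2 - I ≠ 0, so no factor of (z + I) cancels.
Near z = -I we can therefore write f(z) = g(z)/(z + I)^3 with g analytic at -I and g(-I) ≠ 0 (g is the numerator divided by the remaining denominator factors).

Hence z = -I is a pole of order 3.

Final answer: 3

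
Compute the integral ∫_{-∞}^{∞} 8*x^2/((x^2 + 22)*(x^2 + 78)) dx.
pi*(-sqrt(22) + sqrt(78))/7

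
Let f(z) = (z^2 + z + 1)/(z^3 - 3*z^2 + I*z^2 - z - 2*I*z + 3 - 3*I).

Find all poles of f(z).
The singularities of f are the zeros of the denominator. Factoring,
  z^3 - 3*z^2 + I*z^2 - z - 2*I*z + 3 - 3*I = (z + 1)*(z - 1 + I)*(z - 3)
so the candidates are z = -1, z = 1 - I, z = 3.

Check the numerator P(z) = z^2 + z + 1 at each one:
  P(-1) = 1 ≠ 0, so z = -1 is a (simple) pole.
  P(1 - I) = 2 - 3*I ≠ 0, so z = 1 - I is a (simple) pole.
  P(3) = 13 ≠ 0, so z = 3 is a (simple) pole.

Poles of f: {-1, 1 - I, 3}

Final answer: {-1, 1 - I, 3}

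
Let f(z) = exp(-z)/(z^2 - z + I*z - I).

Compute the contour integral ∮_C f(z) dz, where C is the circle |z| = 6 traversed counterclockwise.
By the residue theorem, ∮_C f(z) dz = 2πi · (sum of the residues of f at the poles inside |z| = 6).

The denominator factors as (z - 1)*(z + I), so the singularities of f are simple poles at z = 1, z = -I.
  |1|² = 1 < 36 = 6², so this pole is inside the contour.
  |-I|² = 1 < 36 = 6², so this pole is inside the contour.

With P(z) = exp(-z) and Q(z) = z^2 - z + I*z - I, each pole is simple, so Res(f, z₀) = P(z₀)/Q'(z₀) with Q'(z) = 2*z - 1 + I.
  Res(f, 1) = P(1)/Q'(1) = (exp(-1))/(1 + I) = (1/2 - I/2)*exp(-1)
  Res(f, -I) = P(-I)/Q'(-I) = (exp(I))/(-1 - I) = (-1/2 + I/2)*exp(I)

Sum of residues inside C: (1/2 - I/2)*exp(-1) + (-1/2 + I/2)*exp(I)
∮_C f(z) dz = 2πi · ((1/2 - I/2)*exp(-1) + (-1/2 + I/2)*exp(I)) = pi*(-1 - I)*exp(I) + pi*(1 + I)*exp(-1)

Final answer: pi*(-1 - I)*exp(I) + pi*(1 + I)*exp(-1)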